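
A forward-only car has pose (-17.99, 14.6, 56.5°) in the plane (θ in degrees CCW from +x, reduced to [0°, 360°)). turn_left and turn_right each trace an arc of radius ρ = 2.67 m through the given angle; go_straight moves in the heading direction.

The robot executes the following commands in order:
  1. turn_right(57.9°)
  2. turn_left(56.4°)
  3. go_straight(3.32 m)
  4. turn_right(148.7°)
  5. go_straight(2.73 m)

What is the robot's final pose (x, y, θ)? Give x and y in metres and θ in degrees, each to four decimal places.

set_pose: (x, y, θ) = (-17.9900, 14.6000, 56.5000°), ρ = 2.67
turn_right(57.9°): centre at ρ to the right, rotate −57.9° → (-15.6983, 15.7955, -1.4000° ≡ 358.6000°)
turn_left(56.4°): centre at ρ to the left, rotate +56.4° → (-13.4459, 16.9333, 415.0000° ≡ 55.0000°)
go_straight(3.32): x += 3.32·cos θ, y += 3.32·sin θ → (-11.5416, 19.6529, 55.0000°)
turn_right(148.7°): centre at ρ to the right, rotate −148.7° → (-6.6901, 17.9491, -93.7000° ≡ 266.3000°)
go_straight(2.73): x += 2.73·cos θ, y += 2.73·sin θ → (-6.8662, 15.2248, 266.3000°)

(-6.8662, 15.2248, 266.3000°)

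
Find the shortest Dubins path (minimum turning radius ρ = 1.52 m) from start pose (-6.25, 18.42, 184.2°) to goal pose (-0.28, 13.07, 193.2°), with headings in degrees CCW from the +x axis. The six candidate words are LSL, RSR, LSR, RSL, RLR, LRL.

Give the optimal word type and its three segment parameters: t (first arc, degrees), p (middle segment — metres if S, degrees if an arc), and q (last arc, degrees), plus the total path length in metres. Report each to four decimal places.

Let ψ = atan2(Δy, Δx) = atan2(-5.35, 5.97) = -41.8650° be the start→goal bearing.
Normalize: d = |goal − start| / ρ = 8.016446/1.52 = 5.273977, α = (θ_start − ψ) mod 360° = 226.0650° = 3.945579 rad, β = (θ_goal − ψ) mod 360° = 235.0650° = 4.102659 rad.
Common terms: sin α = -0.720128, cos α = -0.693842, sin β = -0.819802, cos β = -0.572646, cos(α−β) = 0.987688, d² = 27.814837. Work in radians in the unit-radius frame; every candidate has L = ρ·(t + p + q).
LSL: p² = 2 + d² − 2cos(α−β) + 2d(sin α − sin β) = 28.890825; p = √p² = 5.375019; φ = atan2(cos β − cos α, d + sin α − sin β) = 0.022550 rad; t = (φ − α) mod 2π = 2.360156 rad, q = (β − φ) mod 2π = 4.080109 rad → L = 1.52·(2.360156 + 5.375019 + 4.080109) = 1.52·11.815284 = 17.959231 m
RSR: p² = 2 + d² − 2cos(α−β) + 2d(sin β − sin α) = 26.788096; p = √p² = 5.175722; φ = atan2(cos α − cos β, d − sin α + sin β) = -0.023418 rad; t = (α − φ) mod 2π = 3.968997 rad, q = (φ − β) mod 2π = 2.157108 rad → L = 1.52·(3.968997 + 5.175722 + 2.157108) = 1.52·11.301827 = 17.178778 m
LSR: p² = d² − 2 + 2cos(α−β) + 2d(sin α + sin β) = 11.547100; p = √p² = 3.398102; φ = atan2(−cos α − cos β, d + sin α + sin β) − atan2(−2, p) = 0.858965 rad; t = (φ − α) mod 2π = 3.196571 rad, q = (φ − β) mod 2π = 3.039492 rad → L = 1.52·(3.196571 + 3.398102 + 3.039492) = 1.52·9.634166 = 14.643932 m
RSL: p² = d² − 2 + 2cos(α−β) − 2d(sin α + sin β) = 44.033328; p = √p² = 6.635761; φ = atan2(cos α + cos β, d − sin α − sin β) − atan2(2, p) = -0.476509 rad; t = (α − φ) mod 2π = 4.422088 rad, q = (β − φ) mod 2π = 4.579168 rad → L = 1.52·(4.422088 + 6.635761 + 4.579168) = 1.52·15.637017 = 23.768266 m
RLR: c = (6 − d² + 2cos(α−β) + 2d(sin α − sin β))/8 = -2.348512, |c| > 1 → infeasible
LRL: c = (6 − d² + 2cos(α−β) − 2d(sin α − sin β))/8 = -2.611353, |c| > 1 → infeasible
Shortest: LSR with L = 14.643932 m ≈ 14.6439 m
Convert LSR to answer units (arcs ×180/π): t = 3.196571·180/π = 183.1500°, p = ρ·p = 1.52·3.398102 = 5.1651 m, q = 3.039492·180/π = 174.1500°, L = 14.6439 m.

LSR: t = 183.1500°, p = 5.1651 m, q = 174.1500°, L = 14.6439 m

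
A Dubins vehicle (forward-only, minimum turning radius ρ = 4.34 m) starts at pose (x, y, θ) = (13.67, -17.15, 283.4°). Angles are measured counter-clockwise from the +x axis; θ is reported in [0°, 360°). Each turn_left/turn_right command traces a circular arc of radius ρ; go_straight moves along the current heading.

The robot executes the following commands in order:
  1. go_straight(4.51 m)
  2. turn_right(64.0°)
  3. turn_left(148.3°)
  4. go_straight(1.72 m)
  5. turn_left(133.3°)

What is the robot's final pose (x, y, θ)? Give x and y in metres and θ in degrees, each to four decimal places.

set_pose: (x, y, θ) = (13.6700, -17.1500, 283.4000°), ρ = 4.34
go_straight(4.51): x += 4.51·cos θ, y += 4.51·sin θ → (14.7152, -21.5372, 283.4000°)
turn_right(64.0°): centre at ρ to the right, rotate −64.0° → (13.2481, -25.8967, 219.4000°)
turn_left(148.3°): centre at ρ to the left, rotate +148.3° → (16.5843, -33.5512, 367.7000° ≡ 7.7000°)
go_straight(1.72): x += 1.72·cos θ, y += 1.72·sin θ → (18.2888, -33.3207, 7.7000°)
turn_left(133.3°): centre at ρ to the left, rotate +133.3° → (20.4385, -25.6471, 141.0000°)

(20.4385, -25.6471, 141.0000°)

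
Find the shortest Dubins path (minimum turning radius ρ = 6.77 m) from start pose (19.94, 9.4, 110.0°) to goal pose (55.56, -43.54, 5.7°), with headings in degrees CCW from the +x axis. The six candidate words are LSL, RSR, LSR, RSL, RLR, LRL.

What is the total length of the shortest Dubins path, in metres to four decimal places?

85.6801 m

Let ψ = atan2(Δy, Δx) = atan2(-52.94, 35.62) = -56.0659° be the start→goal bearing.
Normalize: d = |goal − start| / ρ = 63.807742/6.77 = 9.425073, α = (θ_start − ψ) mod 360° = 166.0659° = 2.898396 rad, β = (θ_goal − ψ) mod 360° = 61.7659° = 1.078018 rad.
Common terms: sin α = 0.240806, cos α = -0.970573, sin β = 0.881022, cos β = 0.473076, cos(α−β) = -0.246999, d² = 88.831996. Work in radians in the unit-radius frame; every candidate has L = ρ·(t + p + q).
LSL: p² = 2 + d² − 2cos(α−β) + 2d(sin α − sin β) = 79.257839; p = √p² = 8.902687; φ = atan2(cos β − cos α, d + sin α − sin β) = 0.162878 rad; t = (φ − α) mod 2π = 3.547667 rad, q = (β − φ) mod 2π = 0.915140 rad → L = 6.77·(3.547667 + 8.902687 + 0.915140) = 6.77·13.365494 = 90.484395 m
RSR: p² = 2 + d² − 2cos(α−β) + 2d(sin β − sin α) = 103.394150; p = √p² = 10.168291; φ = atan2(cos α − cos β, d − sin α + sin β) = -0.142457 rad; t = (α − φ) mod 2π = 3.040853 rad, q = (φ − β) mod 2π = 5.062711 rad → L = 6.77·(3.040853 + 10.168291 + 5.062711) = 6.77·18.271855 = 123.700459 m
LSR: p² = d² − 2 + 2cos(α−β) + 2d(sin α + sin β) = 107.484620; p = √p² = 10.367479; φ = atan2(−cos α − cos β, d + sin α + sin β) − atan2(−2, p) = 0.237705 rad; t = (φ − α) mod 2π = 3.622494 rad, q = (φ − β) mod 2π = 5.442873 rad → L = 6.77·(3.622494 + 10.367479 + 5.442873) = 6.77·19.432846 = 131.560366 m
RSL: p² = d² − 2 + 2cos(α−β) − 2d(sin α + sin β) = 65.191376; p = √p² = 8.074118; φ = atan2(cos α + cos β, d − sin α − sin β) − atan2(2, p) = -0.302662 rad; t = (α − φ) mod 2π = 3.201058 rad, q = (β − φ) mod 2π = 1.380680 rad → L = 6.77·(3.201058 + 8.074118 + 1.380680) = 6.77·12.655856 = 85.680143 m
RLR: c = (6 − d² + 2cos(α−β) + 2d(sin α − sin β))/8 = -11.924269, |c| > 1 → infeasible
LRL: c = (6 − d² + 2cos(α−β) − 2d(sin α − sin β))/8 = -8.907230, |c| > 1 → infeasible
Shortest: RSL with L = 85.680143 m ≈ 85.6801 m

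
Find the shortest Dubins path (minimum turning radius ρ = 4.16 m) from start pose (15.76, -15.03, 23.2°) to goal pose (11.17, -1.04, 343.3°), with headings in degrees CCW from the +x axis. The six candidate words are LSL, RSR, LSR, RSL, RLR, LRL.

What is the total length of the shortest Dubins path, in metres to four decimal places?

32.2516 m

Let ψ = atan2(Δy, Δx) = atan2(13.99, -4.59) = 108.1642° be the start→goal bearing.
Normalize: d = |goal − start| / ρ = 14.723729/4.16 = 3.539358, α = (θ_start − ψ) mod 360° = 275.0358° = 4.800280 rad, β = (θ_goal − ψ) mod 360° = 235.1358° = 4.103893 rad.
Common terms: sin α = -0.996140, cos α = 0.087778, sin β = -0.820509, cos β = -0.571634, cos(α−β) = 0.767165, d² = 12.527055. Work in radians in the unit-radius frame; every candidate has L = ρ·(t + p + q).
LSL: p² = 2 + d² − 2cos(α−β) + 2d(sin α − sin β) = 11.749482; p = √p² = 3.427752; φ = atan2(cos β − cos α, d + sin α − sin β) = -0.193581 rad; t = (φ − α) mod 2π = 1.289324 rad, q = (β − φ) mod 2π = 4.297475 rad → L = 4.16·(1.289324 + 3.427752 + 4.297475) = 4.16·9.014551 = 37.500531 m
RSR: p² = 2 + d² − 2cos(α−β) + 2d(sin β − sin α) = 14.235967; p = √p² = 3.773058; φ = atan2(cos α − cos β, d − sin α + sin β) = 0.175671 rad; t = (α − φ) mod 2π = 4.624609 rad, q = (φ − β) mod 2π = 2.354962 rad → L = 4.16·(4.624609 + 3.773058 + 2.354962) = 4.16·10.752630 = 44.730940 m
LSR: p² = d² − 2 + 2cos(α−β) + 2d(sin α + sin β) = -0.798158 < 0 → infeasible
RSL: p² = d² − 2 + 2cos(α−β) − 2d(sin α + sin β) = 24.920928; p = √p² = 4.992087; φ = atan2(cos α + cos β, d − sin α − sin β) − atan2(2, p) = -0.471147 rad; t = (α − φ) mod 2π = 5.271427 rad, q = (β − φ) mod 2π = 4.575041 rad → L = 4.16·(5.271427 + 4.992087 + 4.575041) = 4.16·14.838554 = 61.728386 m
RLR: c = (6 − d² + 2cos(α−β) + 2d(sin α − sin β))/8 = -0.779496; p = 2π − arccos c = 3.818528 rad; φ = atan2(cos α − cos β, d − sin α + sin β) = 0.175671 rad; t = (α − φ + p/2) mod 2π = 0.250688 rad, q = (α − β − t + p) mod 2π = 4.264227 rad → L = 4.16·(0.250688 + 3.818528 + 4.264227) = 4.16·8.333443 = 34.667123 m
LRL: c = (6 − d² + 2cos(α−β) − 2d(sin α − sin β))/8 = -0.468685; p = 2π − arccos c = 4.224587 rad; φ = atan2(cos β − cos α, d + sin α − sin β) = -0.193581 rad; t = (φ − α + p/2) mod 2π = 3.401618 rad, q = (β − α − t + p) mod 2π = 0.126583 rad → L = 4.16·(3.401618 + 4.224587 + 0.126583) = 4.16·7.752788 = 32.251598 m
Shortest: LRL with L = 32.251598 m ≈ 32.2516 m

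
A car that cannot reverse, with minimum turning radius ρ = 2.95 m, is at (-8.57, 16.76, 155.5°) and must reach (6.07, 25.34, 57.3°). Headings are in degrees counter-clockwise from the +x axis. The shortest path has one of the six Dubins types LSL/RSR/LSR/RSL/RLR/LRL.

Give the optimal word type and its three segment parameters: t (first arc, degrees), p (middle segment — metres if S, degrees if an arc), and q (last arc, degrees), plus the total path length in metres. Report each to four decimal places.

RSL: t = 147.5256°, p = 11.8675 m, q = 49.3256°, L = 22.0028 m

Let ψ = atan2(Δy, Δx) = atan2(8.58, 14.64) = 30.3731° be the start→goal bearing.
Normalize: d = |goal − start| / ρ = 16.968972/2.95 = 5.752194, α = (θ_start − ψ) mod 360° = 125.1269° = 2.183876 rad, β = (θ_goal − ψ) mod 360° = 26.9269° = 0.469963 rad.
Common terms: sin α = 0.817880, cos α = -0.575389, sin β = 0.452853, cos β = 0.891585, cos(α−β) = -0.142629, d² = 33.087733. Work in radians in the unit-radius frame; every candidate has L = ρ·(t + p + q).
LSL: p² = 2 + d² − 2cos(α−β) + 2d(sin α − sin β) = 39.572395; p = √p² = 6.290659; φ = atan2(cos β − cos α, d + sin α − sin β) = 0.235366 rad; t = (φ − α) mod 2π = 4.334675 rad, q = (β − φ) mod 2π = 0.234597 rad → L = 2.95·(4.334675 + 6.290659 + 0.234597) = 2.95·10.859931 = 32.036797 m
RSR: p² = 2 + d² − 2cos(α−β) + 2d(sin β − sin α) = 31.173587; p = √p² = 5.583331; φ = atan2(cos α − cos β, d − sin α + sin β) = -0.265863 rad; t = (α − φ) mod 2π = 2.449739 rad, q = (φ − β) mod 2π = 5.547360 rad → L = 2.95·(2.449739 + 5.583331 + 5.547360) = 2.95·13.580430 = 40.062268 m
LSR: p² = d² − 2 + 2cos(α−β) + 2d(sin α + sin β) = 45.421481; p = √p² = 6.739546; φ = atan2(−cos α − cos β, d + sin α + sin β) − atan2(−2, p) = 0.243485 rad; t = (φ − α) mod 2π = 4.342794 rad, q = (φ − β) mod 2π = 6.056707 rad → L = 2.95·(4.342794 + 6.739546 + 6.056707) = 2.95·17.139047 = 50.560189 m
RSL: p² = d² − 2 + 2cos(α−β) − 2d(sin α + sin β) = 16.183470; p = √p² = 4.022868; φ = atan2(cos α + cos β, d − sin α − sin β) − atan2(2, p) = -0.390932 rad; t = (α − φ) mod 2π = 2.574808 rad, q = (β − φ) mod 2π = 0.860895 rad → L = 2.95·(2.574808 + 4.022868 + 0.860895) = 2.95·7.458571 = 22.002784 m
RLR: c = (6 − d² + 2cos(α−β) + 2d(sin α − sin β))/8 = -2.896698, |c| > 1 → infeasible
LRL: c = (6 − d² + 2cos(α−β) − 2d(sin α − sin β))/8 = -3.946549, |c| > 1 → infeasible
Shortest: RSL with L = 22.002784 m ≈ 22.0028 m
Convert RSL to answer units (arcs ×180/π): t = 2.574808·180/π = 147.5256°, p = ρ·p = 2.95·4.022868 = 11.8675 m, q = 0.860895·180/π = 49.3256°, L = 22.0028 m.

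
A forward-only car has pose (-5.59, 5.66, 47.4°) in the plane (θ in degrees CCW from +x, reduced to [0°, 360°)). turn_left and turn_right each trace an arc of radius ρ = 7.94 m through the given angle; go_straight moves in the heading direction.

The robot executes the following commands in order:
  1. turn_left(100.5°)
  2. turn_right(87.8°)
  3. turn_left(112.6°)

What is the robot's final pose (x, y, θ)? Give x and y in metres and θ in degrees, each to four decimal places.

(-15.7534, 40.2783, 172.7000°)

set_pose: (x, y, θ) = (-5.5900, 5.6600, 47.4000°), ρ = 7.94
turn_left(100.5°): centre at ρ to the left, rotate +100.5° → (-7.2153, 17.7605, 147.9000°)
turn_right(87.8°): centre at ρ to the right, rotate −87.8° → (-9.8792, 28.4447, 60.1000°)
turn_left(112.6°): centre at ρ to the left, rotate +112.6° → (-15.7534, 40.2783, 172.7000°)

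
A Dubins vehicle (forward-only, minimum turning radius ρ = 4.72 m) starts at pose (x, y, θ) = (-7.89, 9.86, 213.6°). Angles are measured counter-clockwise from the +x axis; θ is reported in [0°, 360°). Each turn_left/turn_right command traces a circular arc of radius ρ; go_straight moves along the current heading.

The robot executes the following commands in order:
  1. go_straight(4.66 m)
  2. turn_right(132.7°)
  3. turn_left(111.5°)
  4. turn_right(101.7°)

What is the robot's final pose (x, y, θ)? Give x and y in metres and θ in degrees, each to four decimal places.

(-30.4514, 21.8677, 90.7000°)

set_pose: (x, y, θ) = (-7.8900, 9.8600, 213.6000°), ρ = 4.72
go_straight(4.66): x += 4.66·cos θ, y += 4.66·sin θ → (-11.7714, 7.2812, 213.6000°)
turn_right(132.7°): centre at ρ to the right, rotate −132.7° → (-19.0440, 11.9591, 80.9000°)
turn_left(111.5°): centre at ρ to the left, rotate +111.5° → (-24.7182, 17.3155, 192.4000°)
turn_right(101.7°): centre at ρ to the right, rotate −101.7° → (-30.4514, 21.8677, 90.7000°)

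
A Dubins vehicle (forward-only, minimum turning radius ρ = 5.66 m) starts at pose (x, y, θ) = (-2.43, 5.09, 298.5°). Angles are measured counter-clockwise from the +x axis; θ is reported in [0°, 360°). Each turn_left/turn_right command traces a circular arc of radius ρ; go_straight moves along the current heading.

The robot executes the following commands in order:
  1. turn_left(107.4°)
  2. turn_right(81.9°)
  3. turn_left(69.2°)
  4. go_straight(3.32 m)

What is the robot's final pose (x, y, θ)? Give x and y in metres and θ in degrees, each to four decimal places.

set_pose: (x, y, θ) = (-2.4300, 5.0900, 298.5000°), ρ = 5.66
turn_left(107.4°): centre at ρ to the left, rotate +107.4° → (6.6087, 3.8519, 405.9000° ≡ 45.9000°)
turn_right(81.9°): centre at ρ to the right, rotate −81.9° → (14.0002, 4.4920, -36.0000° ≡ 324.0000°)
turn_left(69.2°): centre at ρ to the left, rotate +69.2° → (20.4262, 4.3350, 393.2000° ≡ 33.2000°)
go_straight(3.32): x += 3.32·cos θ, y += 3.32·sin θ → (23.2043, 6.1529, 33.2000°)

(23.2043, 6.1529, 33.2000°)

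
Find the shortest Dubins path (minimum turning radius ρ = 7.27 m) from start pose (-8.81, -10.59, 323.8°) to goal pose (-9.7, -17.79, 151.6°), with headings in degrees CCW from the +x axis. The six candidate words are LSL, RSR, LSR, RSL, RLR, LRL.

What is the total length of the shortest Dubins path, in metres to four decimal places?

Let ψ = atan2(Δy, Δx) = atan2(-7.20, -0.89) = -97.0466° be the start→goal bearing.
Normalize: d = |goal − start| / ρ = 7.254798/7.27 = 0.997909, α = (θ_start − ψ) mod 360° = 60.8466° = 1.061974 rad, β = (θ_goal − ψ) mod 360° = 248.6466° = 4.339703 rad.
Common terms: sin α = 0.873319, cos α = 0.487149, sin β = -0.931353, cos β = -0.364119, cos(α−β) = -0.990748, d² = 0.995822. Work in radians in the unit-radius frame; every candidate has L = ρ·(t + p + q).
LSL: p² = 2 + d² − 2cos(α−β) + 2d(sin α − sin β) = 8.579114; p = √p² = 2.929012; φ = atan2(cos β − cos α, d + sin α − sin β) = -0.294888 rad; t = (φ − α) mod 2π = 4.926323 rad, q = (β − φ) mod 2π = 4.634591 rad → L = 7.27·(4.926323 + 2.929012 + 4.634591) = 7.27·12.489926 = 90.801763 m
RSR: p² = 2 + d² − 2cos(α−β) + 2d(sin β − sin α) = 1.375522; p = √p² = 1.172827; φ = atan2(cos α − cos β, d − sin α + sin β) = 2.329359 rad; t = (α − φ) mod 2π = 5.015801 rad, q = (φ − β) mod 2π = 4.272842 rad → L = 7.27·(5.015801 + 1.172827 + 4.272842) = 7.27·10.461469 = 76.054878 m
LSR: p² = d² − 2 + 2cos(α−β) + 2d(sin α + sin β) = -3.101498 < 0 → infeasible
RSL: p² = d² − 2 + 2cos(α−β) − 2d(sin α + sin β) = -2.869849 < 0 → infeasible
RLR: c = (6 − d² + 2cos(α−β) + 2d(sin α − sin β))/8 = 0.828060; p = 2π − arccos c = 5.688027 rad; φ = atan2(cos α − cos β, d − sin α + sin β) = 2.329359 rad; t = (α − φ + p/2) mod 2π = 1.576629 rad, q = (α − β − t + p) mod 2π = 0.833670 rad → L = 7.27·(1.576629 + 5.688027 + 0.833670) = 7.27·8.098326 = 58.874827 m
LRL: c = (6 − d² + 2cos(α−β) − 2d(sin α − sin β))/8 = -0.072389; p = 2π − arccos c = 4.639936 rad; φ = atan2(cos β − cos α, d + sin α − sin β) = -0.294888 rad; t = (φ − α + p/2) mod 2π = 0.963106 rad, q = (β − α − t + p) mod 2π = 0.671374 rad → L = 7.27·(0.963106 + 4.639936 + 0.671374) = 7.27·6.274416 = 45.615002 m
Shortest: LRL with L = 45.615002 m ≈ 45.6150 m

45.6150 m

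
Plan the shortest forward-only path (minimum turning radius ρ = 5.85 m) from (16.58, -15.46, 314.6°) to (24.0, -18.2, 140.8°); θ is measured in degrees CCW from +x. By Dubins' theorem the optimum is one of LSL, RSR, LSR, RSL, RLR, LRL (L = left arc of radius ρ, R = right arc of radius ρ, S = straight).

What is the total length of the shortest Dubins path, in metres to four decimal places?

36.3542 m

Let ψ = atan2(Δy, Δx) = atan2(-2.74, 7.42) = -20.2678° be the start→goal bearing.
Normalize: d = |goal − start| / ρ = 7.909741/5.85 = 1.352092, α = (θ_start − ψ) mod 360° = 334.8678° = 5.844545 rad, β = (θ_goal − ψ) mod 360° = 161.0678° = 2.811163 rad.
Common terms: sin α = -0.424708, cos α = 0.905330, sin β = 0.324449, cos β = -0.945903, cos(α−β) = -0.994151, d² = 1.828154. Work in radians in the unit-radius frame; every candidate has L = ρ·(t + p + q).
LSL: p² = 2 + d² − 2cos(α−β) + 2d(sin α − sin β) = 3.790595; p = √p² = 1.946945; φ = atan2(cos β − cos α, d + sin α − sin β) = -1.255937 rad; t = (φ − α) mod 2π = 5.465888 rad, q = (β − φ) mod 2π = 4.067100 rad → L = 5.85·(5.465888 + 1.946945 + 4.067100) = 5.85·11.479933 = 67.157610 m
RSR: p² = 2 + d² − 2cos(α−β) + 2d(sin β − sin α) = 7.842317; p = √p² = 2.800414; φ = atan2(cos α − cos β, d − sin α + sin β) = 0.722227 rad; t = (α − φ) mod 2π = 5.122319 rad, q = (φ − β) mod 2π = 4.194249 rad → L = 5.85·(5.122319 + 2.800414 + 4.194249) = 5.85·12.116981 = 70.884340 m
LSR: p² = d² − 2 + 2cos(α−β) + 2d(sin α + sin β) = -2.431267 < 0 → infeasible
RSL: p² = d² − 2 + 2cos(α−β) − 2d(sin α + sin β) = -1.889028 < 0 → infeasible
RLR: c = (6 − d² + 2cos(α−β) + 2d(sin α − sin β))/8 = 0.019710; p = 2π − arccos c = 4.732101 rad; φ = atan2(cos α − cos β, d − sin α + sin β) = 0.722227 rad; t = (α − φ + p/2) mod 2π = 1.205184 rad, q = (α − β − t + p) mod 2π = 0.277114 rad → L = 5.85·(1.205184 + 4.732101 + 0.277114) = 5.85·6.214398 = 36.354230 m
LRL: c = (6 − d² + 2cos(α−β) − 2d(sin α − sin β))/8 = 0.526176; p = 2π − arccos c = 5.266486 rad; φ = atan2(cos β − cos α, d + sin α − sin β) = -1.255937 rad; t = (φ − α + p/2) mod 2π = 1.815946 rad, q = (β − α − t + p) mod 2π = 0.417158 rad → L = 5.85·(1.815946 + 5.266486 + 0.417158) = 5.85·7.499590 = 43.872600 m
Shortest: RLR with L = 36.354230 m ≈ 36.3542 m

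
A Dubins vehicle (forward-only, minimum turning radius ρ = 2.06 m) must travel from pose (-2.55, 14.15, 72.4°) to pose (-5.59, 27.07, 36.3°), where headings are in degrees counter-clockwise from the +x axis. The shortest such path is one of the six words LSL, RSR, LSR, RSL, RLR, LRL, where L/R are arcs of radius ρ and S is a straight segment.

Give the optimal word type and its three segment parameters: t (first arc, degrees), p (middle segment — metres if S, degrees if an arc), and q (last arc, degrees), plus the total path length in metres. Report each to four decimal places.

LSR: t = 39.6155°, p = 9.8076 m, q = 75.7155°, L = 13.9542 m

Let ψ = atan2(Δy, Δx) = atan2(12.92, -3.04) = 103.2405° be the start→goal bearing.
Normalize: d = |goal − start| / ρ = 13.272829/2.06 = 6.443121, α = (θ_start − ψ) mod 360° = 329.1595° = 5.744917 rad, β = (θ_goal − ψ) mod 360° = 293.0595° = 5.114853 rad.
Common terms: sin α = -0.512650, cos α = 0.858598, sin β = -0.920099, cos β = 0.391687, cos(α−β) = 0.807990, d² = 41.513809. Work in radians in the unit-radius frame; every candidate has L = ρ·(t + p + q).
LSL: p² = 2 + d² − 2cos(α−β) + 2d(sin α − sin β) = 47.148310; p = √p² = 6.866463; φ = atan2(cos β − cos α, d + sin α − sin β) = -0.068051 rad; t = (φ − α) mod 2π = 0.470217 rad, q = (β − φ) mod 2π = 5.182904 rad → L = 2.06·(0.470217 + 6.866463 + 5.182904) = 2.06·12.519584 = 25.790343 m
RSR: p² = 2 + d² − 2cos(α−β) + 2d(sin β − sin α) = 36.647349; p = √p² = 6.053705; φ = atan2(cos α − cos β, d − sin α + sin β) = 0.077205 rad; t = (α − φ) mod 2π = 5.667712 rad, q = (φ − β) mod 2π = 1.245537 rad → L = 2.06·(5.667712 + 6.053705 + 1.245537) = 2.06·12.966955 = 26.711926 m
LSR: p² = d² − 2 + 2cos(α−β) + 2d(sin α + sin β) = 22.667039; p = √p² = 4.760991; φ = atan2(−cos α − cos β, d + sin α + sin β) − atan2(−2, p) = 0.153152 rad; t = (φ − α) mod 2π = 0.691420 rad, q = (φ − β) mod 2π = 1.321484 rad → L = 2.06·(0.691420 + 4.760991 + 1.321484) = 2.06·6.773896 = 13.954225 m
RSL: p² = d² − 2 + 2cos(α−β) − 2d(sin α + sin β) = 59.592538; p = √p² = 7.719620; φ = atan2(cos α + cos β, d − sin α − sin β) − atan2(2, p) = -0.096071 rad; t = (α − φ) mod 2π = 5.840988 rad, q = (β − φ) mod 2π = 5.210924 rad → L = 2.06·(5.840988 + 7.719620 + 5.210924) = 2.06·18.771532 = 38.669357 m
RLR: c = (6 − d² + 2cos(α−β) + 2d(sin α − sin β))/8 = -3.580919, |c| > 1 → infeasible
LRL: c = (6 − d² + 2cos(α−β) − 2d(sin α − sin β))/8 = -4.893539, |c| > 1 → infeasible
Shortest: LSR with L = 13.954225 m ≈ 13.9542 m
Convert LSR to answer units (arcs ×180/π): t = 0.691420·180/π = 39.6155°, p = ρ·p = 2.06·4.760991 = 9.8076 m, q = 1.321484·180/π = 75.7155°, L = 13.9542 m.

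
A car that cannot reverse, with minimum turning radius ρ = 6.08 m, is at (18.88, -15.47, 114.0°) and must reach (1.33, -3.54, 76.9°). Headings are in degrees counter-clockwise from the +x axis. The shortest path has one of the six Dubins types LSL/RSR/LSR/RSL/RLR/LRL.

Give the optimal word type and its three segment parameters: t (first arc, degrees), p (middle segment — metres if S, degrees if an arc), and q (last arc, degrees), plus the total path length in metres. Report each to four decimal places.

LSR: t = 58.7929°, p = 7.6599 m, q = 95.8929°, L = 24.0746 m

Let ψ = atan2(Δy, Δx) = atan2(11.93, -17.55) = 145.7932° be the start→goal bearing.
Normalize: d = |goal − start| / ρ = 21.220919/6.08 = 3.490283, α = (θ_start − ψ) mod 360° = 328.2068° = 5.728289 rad, β = (θ_goal − ψ) mod 360° = 291.1068° = 5.080772 rad.
Common terms: sin α = -0.526855, cos α = 0.849955, sin β = -0.932911, cos β = 0.360107, cos(α−β) = 0.797584, d² = 12.182073. Work in radians in the unit-radius frame; every candidate has L = ρ·(t + p + q).
LSL: p² = 2 + d² − 2cos(α−β) + 2d(sin α − sin β) = 15.421404; p = √p² = 3.927009; φ = atan2(cos β − cos α, d + sin α − sin β) = -0.125064 rad; t = (φ − α) mod 2π = 0.429833 rad, q = (β − φ) mod 2π = 5.205836 rad → L = 6.08·(0.429833 + 3.927009 + 5.205836) = 6.08·9.562678 = 58.141080 m
RSR: p² = 2 + d² − 2cos(α−β) + 2d(sin β − sin α) = 9.752408; p = √p² = 3.122885; φ = atan2(cos α − cos β, d − sin α + sin β) = 0.157508 rad; t = (α − φ) mod 2π = 5.570781 rad, q = (φ − β) mod 2π = 1.359922 rad → L = 6.08·(5.570781 + 3.122885 + 1.359922) = 6.08·10.053587 = 61.125809 m
LSR: p² = d² − 2 + 2cos(α−β) + 2d(sin α + sin β) = 1.587247; p = √p² = 1.259860; φ = atan2(−cos α − cos β, d + sin α + sin β) − atan2(−2, p) = 0.471232 rad; t = (φ − α) mod 2π = 1.026129 rad, q = (φ − β) mod 2π = 1.673646 rad → L = 6.08·(1.026129 + 1.259860 + 1.673646) = 6.08·3.959635 = 24.074579 m
RSL: p² = d² − 2 + 2cos(α−β) − 2d(sin α + sin β) = 21.967236; p = √p² = 4.686922; φ = atan2(cos α + cos β, d − sin α − sin β) − atan2(2, p) = -0.163573 rad; t = (α − φ) mod 2π = 5.891862 rad, q = (β − φ) mod 2π = 5.244345 rad → L = 6.08·(5.891862 + 4.686922 + 5.244345) = 6.08·15.823129 = 96.204624 m
RLR: c = (6 − d² + 2cos(α−β) + 2d(sin α − sin β))/8 = -0.219051; p = 2π − arccos c = 4.491547 rad; φ = atan2(cos α − cos β, d − sin α + sin β) = 0.157508 rad; t = (α − φ + p/2) mod 2π = 1.533369 rad, q = (α − β − t + p) mod 2π = 3.605695 rad → L = 6.08·(1.533369 + 4.491547 + 3.605695) = 6.08·9.630612 = 58.554119 m
LRL: c = (6 − d² + 2cos(α−β) − 2d(sin α − sin β))/8 = -0.927675; p = 2π − arccos c = 3.524251 rad; φ = atan2(cos β − cos α, d + sin α − sin β) = -0.125064 rad; t = (φ − α + p/2) mod 2π = 2.191958 rad, q = (β − α − t + p) mod 2π = 0.684776 rad → L = 6.08·(2.191958 + 3.524251 + 0.684776) = 6.08·6.400984 = 38.917984 m
Shortest: LSR with L = 24.074579 m ≈ 24.0746 m
Convert LSR to answer units (arcs ×180/π): t = 1.026129·180/π = 58.7929°, p = ρ·p = 6.08·1.259860 = 7.6599 m, q = 1.673646·180/π = 95.8929°, L = 24.0746 m.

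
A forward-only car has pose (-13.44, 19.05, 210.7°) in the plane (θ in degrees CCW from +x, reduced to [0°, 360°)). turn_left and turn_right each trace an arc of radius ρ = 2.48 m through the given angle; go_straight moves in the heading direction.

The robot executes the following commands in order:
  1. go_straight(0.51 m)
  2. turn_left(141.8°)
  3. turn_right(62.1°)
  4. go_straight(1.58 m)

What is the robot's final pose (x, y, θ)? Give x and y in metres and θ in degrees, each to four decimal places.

set_pose: (x, y, θ) = (-13.4400, 19.0500, 210.7000°), ρ = 2.48
go_straight(0.51): x += 0.51·cos θ, y += 0.51·sin θ → (-13.8785, 18.7896, 210.7000°)
turn_left(141.8°): centre at ρ to the left, rotate +141.8° → (-12.9361, 14.1984, 352.5000°)
turn_right(62.1°): centre at ρ to the right, rotate −62.1° → (-10.9353, 12.6041, 290.4000°)
go_straight(1.58): x += 1.58·cos θ, y += 1.58·sin θ → (-10.3846, 11.1232, 290.4000°)

(-10.3846, 11.1232, 290.4000°)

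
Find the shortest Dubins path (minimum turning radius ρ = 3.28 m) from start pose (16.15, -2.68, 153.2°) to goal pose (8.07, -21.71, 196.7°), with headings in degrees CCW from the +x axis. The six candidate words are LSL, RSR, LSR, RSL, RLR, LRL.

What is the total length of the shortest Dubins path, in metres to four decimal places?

23.8801 m

Let ψ = atan2(Δy, Δx) = atan2(-19.03, -8.08) = -113.0057° be the start→goal bearing.
Normalize: d = |goal − start| / ρ = 20.674315/3.28 = 6.303145, α = (θ_start − ψ) mod 360° = 266.2057° = 4.646166 rad, β = (θ_goal − ψ) mod 360° = 309.7057° = 5.405385 rad.
Common terms: sin α = -0.997808, cos α = -0.066174, sin β = -0.769336, cos β = 0.638845, cos(α−β) = 0.725374, d² = 39.729635. Work in radians in the unit-radius frame; every candidate has L = ρ·(t + p + q).
LSL: p² = 2 + d² − 2cos(α−β) + 2d(sin α − sin β) = 37.398697; p = √p² = 6.115447; φ = atan2(cos β − cos α, d + sin α − sin β) = 0.115542 rad; t = (φ − α) mod 2π = 1.752561 rad, q = (β − φ) mod 2π = 5.289843 rad → L = 3.28·(1.752561 + 6.115447 + 5.289843) = 3.28·13.157851 = 43.157751 m
RSR: p² = 2 + d² − 2cos(α−β) + 2d(sin β − sin α) = 43.159075; p = √p² = 6.569557; φ = atan2(cos α − cos β, d − sin α + sin β) = -0.107523 rad; t = (α − φ) mod 2π = 4.753690 rad, q = (φ − β) mod 2π = 0.770278 rad → L = 3.28·(4.753690 + 6.569557 + 0.770278) = 3.28·12.093524 = 39.666758 m
LSR: p² = d² − 2 + 2cos(α−β) + 2d(sin α + sin β) = 16.903257; p = √p² = 4.111357; φ = atan2(−cos α − cos β, d + sin α + sin β) − atan2(−2, p) = 0.327169 rad; t = (φ − α) mod 2π = 1.964188 rad, q = (φ − β) mod 2π = 1.204970 rad → L = 3.28·(1.964188 + 4.111357 + 1.204970) = 3.28·7.280515 = 23.880090 m
RSL: p² = d² − 2 + 2cos(α−β) − 2d(sin α + sin β) = 61.457510; p = √p² = 7.839484; φ = atan2(cos α + cos β, d − sin α − sin β) − atan2(2, p) = -0.178949 rad; t = (α − φ) mod 2π = 4.825115 rad, q = (β − φ) mod 2π = 5.584334 rad → L = 3.28·(4.825115 + 7.839484 + 5.584334) = 3.28·18.248933 = 59.856500 m
RLR: c = (6 − d² + 2cos(α−β) + 2d(sin α − sin β))/8 = -4.394884, |c| > 1 → infeasible
LRL: c = (6 − d² + 2cos(α−β) − 2d(sin α − sin β))/8 = -3.674837, |c| > 1 → infeasible
Shortest: LSR with L = 23.880090 m ≈ 23.8801 m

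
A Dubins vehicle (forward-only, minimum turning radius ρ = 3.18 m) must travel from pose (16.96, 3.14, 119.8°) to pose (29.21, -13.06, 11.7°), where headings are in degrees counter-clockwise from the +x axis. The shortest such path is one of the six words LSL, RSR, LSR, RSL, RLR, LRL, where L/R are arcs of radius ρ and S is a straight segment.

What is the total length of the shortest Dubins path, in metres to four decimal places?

Let ψ = atan2(Δy, Δx) = atan2(-16.20, 12.25) = -52.9044° be the start→goal bearing.
Normalize: d = |goal − start| / ρ = 20.310158/3.18 = 6.386842, α = (θ_start − ψ) mod 360° = 172.7044° = 3.014261 rad, β = (θ_goal − ψ) mod 360° = 64.6044° = 1.127560 rad.
Common terms: sin α = 0.126988, cos α = -0.991904, sin β = 0.903368, cos β = 0.428865, cos(α−β) = -0.310676, d² = 40.791751. Work in radians in the unit-radius frame; every candidate has L = ρ·(t + p + q).
LSL: p² = 2 + d² − 2cos(α−β) + 2d(sin α − sin β) = 33.495868; p = √p² = 5.787561; φ = atan2(cos β − cos α, d + sin α − sin β) = 0.248022 rad; t = (φ − α) mod 2π = 3.516946 rad, q = (β − φ) mod 2π = 0.879538 rad → L = 3.18·(3.516946 + 5.787561 + 0.879538) = 3.18·10.184046 = 32.385266 m
RSR: p² = 2 + d² − 2cos(α−β) + 2d(sin β − sin α) = 53.330340; p = √p² = 7.302762; φ = atan2(cos α − cos β, d − sin α + sin β) = -0.195801 rad; t = (α − φ) mod 2π = 3.210062 rad, q = (φ − β) mod 2π = 4.959824 rad → L = 3.18·(3.210062 + 7.302762 + 4.959824) = 3.18·15.472649 = 49.203023 m
LSR: p² = d² − 2 + 2cos(α−β) + 2d(sin α + sin β) = 51.331846; p = √p² = 7.164625; φ = atan2(−cos α − cos β, d + sin α + sin β) − atan2(−2, p) = 0.347984 rad; t = (φ − α) mod 2π = 3.616909 rad, q = (φ − β) mod 2π = 5.503610 rad → L = 3.18·(3.616909 + 7.164625 + 5.503610) = 3.18·16.285143 = 51.786755 m
RSL: p² = d² − 2 + 2cos(α−β) − 2d(sin α + sin β) = 25.008950; p = √p² = 5.000895; φ = atan2(cos α + cos β, d − sin α − sin β) − atan2(2, p) = -0.485174 rad; t = (α − φ) mod 2π = 3.499434 rad, q = (β − φ) mod 2π = 1.612733 rad → L = 3.18·(3.499434 + 5.000895 + 1.612733) = 3.18·10.113063 = 32.159539 m
RLR: c = (6 − d² + 2cos(α−β) + 2d(sin α − sin β))/8 = -5.666292, |c| > 1 → infeasible
LRL: c = (6 − d² + 2cos(α−β) − 2d(sin α − sin β))/8 = -3.186983, |c| > 1 → infeasible
Shortest: RSL with L = 32.159539 m ≈ 32.1595 m

32.1595 m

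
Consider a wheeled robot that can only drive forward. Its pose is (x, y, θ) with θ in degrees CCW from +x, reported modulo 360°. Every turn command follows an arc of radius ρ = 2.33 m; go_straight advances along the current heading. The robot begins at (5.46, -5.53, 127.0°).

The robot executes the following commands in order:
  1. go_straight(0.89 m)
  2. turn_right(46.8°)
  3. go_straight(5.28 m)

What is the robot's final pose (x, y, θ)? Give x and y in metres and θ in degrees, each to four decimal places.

(5.3879, 2.1826, 80.2000°)

set_pose: (x, y, θ) = (5.4600, -5.5300, 127.0000°), ρ = 2.33
go_straight(0.89): x += 0.89·cos θ, y += 0.89·sin θ → (4.9244, -4.8192, 127.0000°)
turn_right(46.8°): centre at ρ to the right, rotate −46.8° → (4.4892, -3.0204, 80.2000°)
go_straight(5.28): x += 5.28·cos θ, y += 5.28·sin θ → (5.3879, 2.1826, 80.2000°)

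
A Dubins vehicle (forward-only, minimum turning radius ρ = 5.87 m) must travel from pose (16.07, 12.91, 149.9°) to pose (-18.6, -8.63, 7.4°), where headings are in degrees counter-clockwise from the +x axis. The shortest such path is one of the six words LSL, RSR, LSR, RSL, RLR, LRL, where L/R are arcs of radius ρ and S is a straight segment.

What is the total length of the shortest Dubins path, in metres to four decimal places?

56.4636 m

Let ψ = atan2(Δy, Δx) = atan2(-21.54, -34.67) = -148.1479° be the start→goal bearing.
Normalize: d = |goal − start| / ρ = 40.816424/5.87 = 6.953394, α = (θ_start − ψ) mod 360° = 298.0479° = 5.201917 rad, β = (θ_goal − ψ) mod 360° = 155.5479° = 2.714823 rad.
Common terms: sin α = -0.882555, cos α = 0.470209, sin β = 0.413933, cos β = -0.910307, cos(α−β) = -0.793353, d² = 48.349692. Work in radians in the unit-radius frame; every candidate has L = ρ·(t + p + q).
LSL: p² = 2 + d² − 2cos(α−β) + 2d(sin α − sin β) = 33.906418; p = √p² = 5.822922; φ = atan2(cos β − cos α, d + sin α − sin β) = -0.239362 rad; t = (φ − α) mod 2π = 0.841906 rad, q = (β − φ) mod 2π = 2.954185 rad → L = 5.87·(0.841906 + 5.822922 + 2.954185) = 5.87·9.619013 = 56.463606 m
RSR: p² = 2 + d² − 2cos(α−β) + 2d(sin β − sin α) = 69.966379; p = √p² = 8.364591; φ = atan2(cos α − cos β, d − sin α + sin β) = 0.165802 rad; t = (α − φ) mod 2π = 5.036115 rad, q = (φ − β) mod 2π = 3.734164 rad → L = 5.87·(5.036115 + 8.364591 + 3.734164) = 5.87·17.134870 = 100.581689 m
LSR: p² = d² − 2 + 2cos(α−β) + 2d(sin α + sin β) = 38.245954; p = √p² = 6.184331; φ = atan2(−cos α − cos β, d + sin α + sin β) − atan2(−2, p) = 0.380545 rad; t = (φ − α) mod 2π = 1.461813 rad, q = (φ − β) mod 2π = 3.948907 rad → L = 5.87·(1.461813 + 6.184331 + 3.948907) = 5.87·11.595052 = 68.062955 m
RSL: p² = d² − 2 + 2cos(α−β) − 2d(sin α + sin β) = 51.280016; p = √p² = 7.161007; φ = atan2(cos α + cos β, d − sin α − sin β) − atan2(2, p) = -0.331577 rad; t = (α − φ) mod 2π = 5.533494 rad, q = (β − φ) mod 2π = 3.046400 rad → L = 5.87·(5.533494 + 7.161007 + 3.046400) = 5.87·15.740901 = 92.399089 m
RLR: c = (6 − d² + 2cos(α−β) + 2d(sin α − sin β))/8 = -7.745797, |c| > 1 → infeasible
LRL: c = (6 − d² + 2cos(α−β) − 2d(sin α − sin β))/8 = -3.238302, |c| > 1 → infeasible
Shortest: LSL with L = 56.463606 m ≈ 56.4636 m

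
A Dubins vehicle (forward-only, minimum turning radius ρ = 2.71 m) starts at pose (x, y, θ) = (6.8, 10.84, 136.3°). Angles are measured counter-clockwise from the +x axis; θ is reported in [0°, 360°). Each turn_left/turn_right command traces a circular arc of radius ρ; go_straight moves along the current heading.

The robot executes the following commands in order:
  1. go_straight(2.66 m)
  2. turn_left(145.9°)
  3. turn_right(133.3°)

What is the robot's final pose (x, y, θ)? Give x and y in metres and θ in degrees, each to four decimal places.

(-3.6928, 7.2526, 148.9000°)

set_pose: (x, y, θ) = (6.8000, 10.8400, 136.3000°), ρ = 2.71
go_straight(2.66): x += 2.66·cos θ, y += 2.66·sin θ → (4.8769, 12.6777, 136.3000°)
turn_left(145.9°): centre at ρ to the left, rotate +145.9° → (0.3558, 10.1458, 282.2000°)
turn_right(133.3°): centre at ρ to the right, rotate −133.3° → (-3.6928, 7.2526, 148.9000°)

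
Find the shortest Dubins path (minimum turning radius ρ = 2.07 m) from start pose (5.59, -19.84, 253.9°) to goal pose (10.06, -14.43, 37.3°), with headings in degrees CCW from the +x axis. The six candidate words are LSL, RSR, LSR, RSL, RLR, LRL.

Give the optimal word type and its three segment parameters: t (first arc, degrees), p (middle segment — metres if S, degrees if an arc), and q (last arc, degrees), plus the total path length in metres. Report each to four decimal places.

Let ψ = atan2(Δy, Δx) = atan2(5.41, 4.47) = 50.4349° be the start→goal bearing.
Normalize: d = |goal − start| / ρ = 7.017763/2.07 = 3.390224, α = (θ_start − ψ) mod 360° = 203.4651° = 3.551137 rad, β = (θ_goal − ψ) mod 360° = 346.8651° = 6.053939 rad.
Common terms: sin α = -0.398191, cos α = -0.917303, sin β = -0.227244, cos β = 0.973838, cos(α−β) = -0.802817, d² = 11.493617. Work in radians in the unit-radius frame; every candidate has L = ρ·(t + p + q).
LSL: p² = 2 + d² − 2cos(α−β) + 2d(sin α − sin β) = 13.940153; p = √p² = 3.733651; φ = atan2(cos β − cos α, d + sin α − sin β) = 0.531135 rad; t = (φ − α) mod 2π = 3.263184 rad, q = (β − φ) mod 2π = 5.522804 rad → L = 2.07·(3.263184 + 3.733651 + 5.522804) = 2.07·12.519639 = 25.915653 m
RSR: p² = 2 + d² − 2cos(α−β) + 2d(sin β − sin α) = 16.258351; p = √p² = 4.032165; φ = atan2(cos α − cos β, d − sin α + sin β) = -0.488174 rad; t = (α − φ) mod 2π = 4.039310 rad, q = (φ − β) mod 2π = 6.024258 rad → L = 2.07·(4.039310 + 4.032165 + 6.024258) = 2.07·14.095733 = 29.178167 m
LSR: p² = d² − 2 + 2cos(α−β) + 2d(sin α + sin β) = 3.647254; p = √p² = 1.909778; φ = atan2(−cos α − cos β, d + sin α + sin β) − atan2(−2, p) = 0.788024 rad; t = (φ − α) mod 2π = 3.520073 rad, q = (φ − β) mod 2π = 1.017271 rad → L = 2.07·(3.520073 + 1.909778 + 1.017271) = 2.07·6.447123 = 13.345544 m
RSL: p² = d² − 2 + 2cos(α−β) − 2d(sin α + sin β) = 12.128711; p = √p² = 3.482630; φ = atan2(cos α + cos β, d − sin α − sin β) − atan2(2, p) = -0.507214 rad; t = (α − φ) mod 2π = 4.058351 rad, q = (β − φ) mod 2π = 0.277968 rad → L = 2.07·(4.058351 + 3.482630 + 0.277968) = 2.07·7.818948 = 16.185223 m
RLR: c = (6 − d² + 2cos(α−β) + 2d(sin α − sin β))/8 = -1.032294, |c| > 1 → infeasible
LRL: c = (6 − d² + 2cos(α−β) − 2d(sin α − sin β))/8 = -0.742519; p = 2π − arccos c = 3.875565 rad; φ = atan2(cos β − cos α, d + sin α − sin β) = 0.531135 rad; t = (φ − α + p/2) mod 2π = 5.200966 rad, q = (β − α − t + p) mod 2π = 1.177401 rad → L = 2.07·(5.200966 + 3.875565 + 1.177401) = 2.07·10.253933 = 21.225642 m
Shortest: LSR with L = 13.345544 m ≈ 13.3455 m
Convert LSR to answer units (arcs ×180/π): t = 3.520073·180/π = 201.6853°, p = ρ·p = 2.07·1.909778 = 3.9532 m, q = 1.017271·180/π = 58.2853°, L = 13.3455 m.

LSR: t = 201.6853°, p = 3.9532 m, q = 58.2853°, L = 13.3455 m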